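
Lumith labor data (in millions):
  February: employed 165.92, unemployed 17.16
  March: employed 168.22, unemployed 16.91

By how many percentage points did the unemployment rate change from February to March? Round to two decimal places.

February: labor force = 165.92 + 17.16 = 183.08; u = 17.16/183.08 = 9.37%.
March: labor force = 168.22 + 16.91 = 185.13; u = 16.91/185.13 = 9.13%.
Change = 9.13% − 9.37% = −0.24 pp.

The unemployment rate changed by −0.24 percentage points.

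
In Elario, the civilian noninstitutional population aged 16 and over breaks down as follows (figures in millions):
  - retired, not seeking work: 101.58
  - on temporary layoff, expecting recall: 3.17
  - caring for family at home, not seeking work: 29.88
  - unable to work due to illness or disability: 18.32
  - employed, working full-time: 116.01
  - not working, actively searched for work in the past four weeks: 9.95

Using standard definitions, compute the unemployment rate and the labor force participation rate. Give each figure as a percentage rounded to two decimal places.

Unemployment rate ≈ 10.16%; labor force participation rate ≈ 46.30%.

Employed = 116.01 million.
Unemployed = 3.17 + 9.95 = 13.12 million (jobless and actively searching, or on temporary layoff).
Labor force = 116.01 + 13.12 = 129.13 million.
Not in labor force = 101.58 + 29.88 + 18.32 = 149.78 million (those not working and not actively searching are outside the labor force).
Civilian working-age population = 129.13 + 149.78 = 278.91 million.
Unemployment rate = 13.12 / 129.13 = 10.16%.
Labor force participation rate = 129.13 / 278.91 = 46.30%.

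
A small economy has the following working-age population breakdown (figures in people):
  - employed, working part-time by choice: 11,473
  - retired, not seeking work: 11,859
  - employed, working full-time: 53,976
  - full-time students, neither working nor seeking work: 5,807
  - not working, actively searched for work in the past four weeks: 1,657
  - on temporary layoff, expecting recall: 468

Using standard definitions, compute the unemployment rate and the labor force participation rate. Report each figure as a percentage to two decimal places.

Employed = 11,473 + 53,976 = 65,449.
Unemployed = 1,657 + 468 = 2,125 (jobless and actively searching, or on temporary layoff).
Labor force = 65,449 + 2,125 = 67,574.
Not in labor force = 11,859 + 5,807 = 17,666 (those not working and not actively searching are outside the labor force).
Civilian working-age population = 67,574 + 17,666 = 85,240.
Unemployment rate = 2,125 / 67,574 = 3.14%.
Labor force participation rate = 67,574 / 85,240 = 79.27%.

Unemployment rate ≈ 3.14%; labor force participation rate ≈ 79.27%.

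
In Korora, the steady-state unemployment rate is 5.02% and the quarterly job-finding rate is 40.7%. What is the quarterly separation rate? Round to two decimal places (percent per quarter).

Separation rate ≈ 2.15% per quarter.

From u* = s/(s+f): s = u·f/(1−u).
s = 0.0502 × 40.7 / (1 − 0.0502) = 2.0431 / 0.9498 ≈ 2.15% per quarter.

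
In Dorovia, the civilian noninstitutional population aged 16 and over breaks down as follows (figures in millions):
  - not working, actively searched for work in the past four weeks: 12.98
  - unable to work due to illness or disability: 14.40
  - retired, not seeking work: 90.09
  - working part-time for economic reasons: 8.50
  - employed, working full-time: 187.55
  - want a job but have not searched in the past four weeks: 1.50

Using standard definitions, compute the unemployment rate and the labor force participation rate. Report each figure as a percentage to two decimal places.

Employed = 8.50 + 187.55 = 196.05 million (anyone who worked, including part-time for economic reasons, counts as employed).
Unemployed = 12.98 million.
Labor force = 196.05 + 12.98 = 209.03 million.
Not in labor force = 14.40 + 90.09 + 1.50 = 105.99 million (those not working and not actively searching are outside the labor force — including those who want a job but have given up searching).
Civilian working-age population = 209.03 + 105.99 = 315.02 million.
Unemployment rate = 12.98 / 209.03 = 6.21%.
Labor force participation rate = 209.03 / 315.02 = 66.35%.

Unemployment rate ≈ 6.21%; labor force participation rate ≈ 66.35%.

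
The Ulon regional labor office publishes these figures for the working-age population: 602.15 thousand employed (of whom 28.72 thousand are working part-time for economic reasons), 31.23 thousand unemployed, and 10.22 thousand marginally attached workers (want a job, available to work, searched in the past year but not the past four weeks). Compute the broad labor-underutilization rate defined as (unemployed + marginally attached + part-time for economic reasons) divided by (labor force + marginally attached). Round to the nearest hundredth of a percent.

Broad underutilization rate ≈ 10.90%.

Labor force = 602.15 + 31.23 = 633.38 thousand.
Numerator = 31.23 + 10.22 + 28.72 = 70.17 thousand.
Denominator = 633.38 + 10.22 = 643.60 thousand.
Broad rate = 70.17 / 643.60 = 10.90%.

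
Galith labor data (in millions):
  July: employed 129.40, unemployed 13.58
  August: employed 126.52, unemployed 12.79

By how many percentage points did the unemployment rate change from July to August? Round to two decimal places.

The unemployment rate changed by −0.32 percentage points.

July: labor force = 129.40 + 13.58 = 142.98; u = 13.58/142.98 = 9.50%.
August: labor force = 126.52 + 12.79 = 139.31; u = 12.79/139.31 = 9.18%.
Change = 9.18% − 9.50% = −0.32 pp.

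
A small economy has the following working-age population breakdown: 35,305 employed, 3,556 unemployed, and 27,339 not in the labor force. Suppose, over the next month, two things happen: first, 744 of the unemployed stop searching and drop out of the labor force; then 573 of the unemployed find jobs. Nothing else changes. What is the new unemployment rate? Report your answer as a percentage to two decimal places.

Initially, labor force = 35,305 + 3,556 = 38,861, so u = 3,556/38,861 = 9.15%.
After the first change, unemployed and labor force both fall by 744 → E = 35,305, U = 2,812, labor force = 38,117.
After the second change, unemployed falls and employed rises by 573; labor force unchanged → E = 35,878, U = 2,239, labor force = 38,117.
New unemployment rate = 2,239 / 38,117 = 5.87%.

New unemployment rate ≈ 5.87%.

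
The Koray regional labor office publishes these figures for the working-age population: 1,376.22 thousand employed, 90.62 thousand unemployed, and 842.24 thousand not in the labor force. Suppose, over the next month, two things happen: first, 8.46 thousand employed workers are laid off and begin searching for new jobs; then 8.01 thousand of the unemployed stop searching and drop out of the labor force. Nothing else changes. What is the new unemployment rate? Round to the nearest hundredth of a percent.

New unemployment rate ≈ 6.24%.

Initially, labor force = 1,376.22 + 90.62 = 1,466.84 thousand, so u = 90.62/1,466.84 = 6.18%.
After the first change, employed falls and unemployed rises by 8.46; labor force unchanged → E = 1,367.76, U = 99.08, labor force = 1,466.84 thousand.
After the second change, unemployed and labor force both fall by 8.01 → E = 1,367.76, U = 91.07, labor force = 1,458.83 thousand.
New unemployment rate = 91.07 / 1,458.83 = 6.24%.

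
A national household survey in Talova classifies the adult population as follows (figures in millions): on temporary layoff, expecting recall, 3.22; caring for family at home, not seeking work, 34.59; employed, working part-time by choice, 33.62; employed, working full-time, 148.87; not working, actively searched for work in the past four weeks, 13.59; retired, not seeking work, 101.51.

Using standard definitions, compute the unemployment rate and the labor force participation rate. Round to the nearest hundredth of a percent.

Employed = 33.62 + 148.87 = 182.49 million.
Unemployed = 3.22 + 13.59 = 16.81 million (jobless and actively searching, or on temporary layoff).
Labor force = 182.49 + 16.81 = 199.30 million.
Not in labor force = 34.59 + 101.51 = 136.10 million (those not working and not actively searching are outside the labor force).
Civilian working-age population = 199.30 + 136.10 = 335.40 million.
Unemployment rate = 16.81 / 199.30 = 8.43%.
Labor force participation rate = 199.30 / 335.40 = 59.42%.

Unemployment rate ≈ 8.43%; labor force participation rate ≈ 59.42%.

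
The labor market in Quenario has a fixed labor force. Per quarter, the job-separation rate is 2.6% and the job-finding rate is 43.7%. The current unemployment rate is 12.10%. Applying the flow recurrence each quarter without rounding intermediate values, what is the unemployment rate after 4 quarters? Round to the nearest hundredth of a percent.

Unemployment rate after four quarters ≈ 6.15%.

With a fixed labor force, u_{t+1} = u_t + s·(1−u_t) − f·u_t = u_t·(1−s−f) + s.
Here 1−s−f = 0.537 and s = 0.026.
u_1 = 0.121000 × 0.537 + 0.026 = 0.090977.
u_2 = 0.090977 × 0.537 + 0.026 = 0.074855.
u_3 = 0.074855 × 0.537 + 0.026 = 0.066197.
u_4 = 0.066197 × 0.537 + 0.026 = 0.061548.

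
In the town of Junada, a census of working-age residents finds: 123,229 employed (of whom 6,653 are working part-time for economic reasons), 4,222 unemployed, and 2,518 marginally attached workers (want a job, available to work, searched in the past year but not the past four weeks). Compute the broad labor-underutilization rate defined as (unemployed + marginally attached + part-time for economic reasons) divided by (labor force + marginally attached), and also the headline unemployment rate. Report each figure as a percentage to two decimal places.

Labor force = 123,229 + 4,222 = 127,451.
Numerator = 4,222 + 2,518 + 6,653 = 13,393.
Denominator = 127,451 + 2,518 = 129,969.
Broad rate = 13,393 / 129,969 = 10.30%.
Headline unemployment rate = 4,222 / 127,451 = 3.31%.

Broad underutilization rate ≈ 10.30%; headline unemployment rate ≈ 3.31%.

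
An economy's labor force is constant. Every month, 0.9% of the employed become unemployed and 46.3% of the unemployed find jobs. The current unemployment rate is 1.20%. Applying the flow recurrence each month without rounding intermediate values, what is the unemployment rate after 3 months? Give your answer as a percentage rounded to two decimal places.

With a fixed labor force, u_{t+1} = u_t + s·(1−u_t) − f·u_t = u_t·(1−s−f) + s.
Here 1−s−f = 0.528 and s = 0.009.
u_1 = 0.012000 × 0.528 + 0.009 = 0.015336.
u_2 = 0.015336 × 0.528 + 0.009 = 0.017097.
u_3 = 0.017097 × 0.528 + 0.009 = 0.018027.

Unemployment rate after three months ≈ 1.80%.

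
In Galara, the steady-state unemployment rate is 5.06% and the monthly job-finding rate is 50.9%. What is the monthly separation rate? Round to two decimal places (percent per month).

Separation rate ≈ 2.71% per month.

From u* = s/(s+f): s = u·f/(1−u).
s = 0.0506 × 50.9 / (1 − 0.0506) = 2.5755 / 0.9494 ≈ 2.71% per month.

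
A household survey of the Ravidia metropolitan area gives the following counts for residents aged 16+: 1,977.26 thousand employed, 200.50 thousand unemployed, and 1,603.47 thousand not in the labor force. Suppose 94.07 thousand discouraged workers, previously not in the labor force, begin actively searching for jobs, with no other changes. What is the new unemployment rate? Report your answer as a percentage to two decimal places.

New unemployment rate ≈ 12.97%.

Initially, labor force = 1,977.26 + 200.50 = 2,177.76 thousand, so u = 200.50/2,177.76 = 9.21%.
After the change, unemployed and labor force both rise by 94.07 → E = 1,977.26, U = 294.57, labor force = 2,271.83 thousand.
New unemployment rate = 294.57 / 2,271.83 = 12.97%.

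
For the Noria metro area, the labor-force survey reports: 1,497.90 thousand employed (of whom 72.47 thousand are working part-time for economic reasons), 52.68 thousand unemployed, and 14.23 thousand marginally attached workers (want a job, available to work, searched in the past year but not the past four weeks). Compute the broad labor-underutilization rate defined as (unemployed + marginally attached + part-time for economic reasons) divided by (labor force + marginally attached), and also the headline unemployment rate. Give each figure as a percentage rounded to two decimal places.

Labor force = 1,497.90 + 52.68 = 1,550.58 thousand.
Numerator = 52.68 + 14.23 + 72.47 = 139.38 thousand.
Denominator = 1,550.58 + 14.23 = 1,564.81 thousand.
Broad rate = 139.38 / 1,564.81 = 8.91%.
Headline unemployment rate = 52.68 / 1,550.58 = 3.40%.

Broad underutilization rate ≈ 8.91%; headline unemployment rate ≈ 3.40%.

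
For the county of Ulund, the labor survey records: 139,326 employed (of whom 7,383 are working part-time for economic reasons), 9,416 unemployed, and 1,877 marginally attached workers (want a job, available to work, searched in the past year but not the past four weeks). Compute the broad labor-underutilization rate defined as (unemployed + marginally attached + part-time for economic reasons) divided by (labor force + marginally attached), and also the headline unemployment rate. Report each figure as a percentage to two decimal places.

Labor force = 139,326 + 9,416 = 148,742.
Numerator = 9,416 + 1,877 + 7,383 = 18,676.
Denominator = 148,742 + 1,877 = 150,619.
Broad rate = 18,676 / 150,619 = 12.40%.
Headline unemployment rate = 9,416 / 148,742 = 6.33%.

Broad underutilization rate ≈ 12.40%; headline unemployment rate ≈ 6.33%.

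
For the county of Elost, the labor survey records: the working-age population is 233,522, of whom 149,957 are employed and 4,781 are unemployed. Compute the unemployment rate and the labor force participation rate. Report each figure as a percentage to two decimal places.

Unemployment rate ≈ 3.09%; labor force participation rate ≈ 66.26%.

Labor force = employed + unemployed = 149,957 + 4,781 = 154,738.
Unemployment rate = 4,781 / 154,738 = 3.09%.
Labor force participation rate = 154,738 / 233,522 = 66.26%.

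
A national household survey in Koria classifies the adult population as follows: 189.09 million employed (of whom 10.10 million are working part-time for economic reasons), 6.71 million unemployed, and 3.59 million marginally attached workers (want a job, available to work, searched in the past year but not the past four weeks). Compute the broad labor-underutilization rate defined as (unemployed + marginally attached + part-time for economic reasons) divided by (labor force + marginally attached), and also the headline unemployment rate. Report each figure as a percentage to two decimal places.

Labor force = 189.09 + 6.71 = 195.80 million.
Numerator = 6.71 + 3.59 + 10.10 = 20.40 million.
Denominator = 195.80 + 3.59 = 199.39 million.
Broad rate = 20.40 / 199.39 = 10.23%.
Headline unemployment rate = 6.71 / 195.80 = 3.43%.

Broad underutilization rate ≈ 10.23%; headline unemployment rate ≈ 3.43%.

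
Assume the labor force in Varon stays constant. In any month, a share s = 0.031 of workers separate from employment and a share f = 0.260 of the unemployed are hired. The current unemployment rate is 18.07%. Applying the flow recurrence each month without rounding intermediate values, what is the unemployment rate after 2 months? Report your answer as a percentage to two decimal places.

With a fixed labor force, u_{t+1} = u_t + s·(1−u_t) − f·u_t = u_t·(1−s−f) + s.
Here 1−s−f = 0.709 and s = 0.031.
u_1 = 0.180700 × 0.709 + 0.031 = 0.159116.
u_2 = 0.159116 × 0.709 + 0.031 = 0.143813.

Unemployment rate after two months ≈ 14.38%.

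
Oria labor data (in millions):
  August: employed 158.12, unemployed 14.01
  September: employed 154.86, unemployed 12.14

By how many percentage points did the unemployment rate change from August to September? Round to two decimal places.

The unemployment rate changed by −0.87 percentage points.

August: labor force = 158.12 + 14.01 = 172.13; u = 14.01/172.13 = 8.14%.
September: labor force = 154.86 + 12.14 = 167.00; u = 12.14/167.00 = 7.27%.
Change = 7.27% − 8.14% = −0.87 pp.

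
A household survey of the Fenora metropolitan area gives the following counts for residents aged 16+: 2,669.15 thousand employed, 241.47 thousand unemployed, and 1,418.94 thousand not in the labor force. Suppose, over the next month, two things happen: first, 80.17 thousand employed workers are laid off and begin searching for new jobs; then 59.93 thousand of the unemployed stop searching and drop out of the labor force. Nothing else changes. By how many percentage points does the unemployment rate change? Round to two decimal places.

Initially, labor force = 2,669.15 + 241.47 = 2,910.62 thousand, so u = 241.47/2,910.62 = 8.30%.
After the first change, employed falls and unemployed rises by 80.17; labor force unchanged → E = 2,588.98, U = 321.64, labor force = 2,910.62 thousand.
After the second change, unemployed and labor force both fall by 59.93 → E = 2,588.98, U = 261.71, labor force = 2,850.69 thousand.
New unemployment rate = 261.71 / 2,850.69 = 9.18%.
Change = 9.18% − 8.30% = +0.88 percentage points.

The unemployment rate changes by +0.88 percentage points.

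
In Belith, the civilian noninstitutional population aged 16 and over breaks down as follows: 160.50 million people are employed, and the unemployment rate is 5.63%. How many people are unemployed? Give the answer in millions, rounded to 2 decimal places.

About 9.58 million are unemployed.

Let U be the number unemployed. The labor force is E + U, and U/(E+U) = 0.0563.
So U = 0.0563 × 160.50 / (1 − 0.0563) = 9.0361 / 0.9437 ≈ 9.58 million.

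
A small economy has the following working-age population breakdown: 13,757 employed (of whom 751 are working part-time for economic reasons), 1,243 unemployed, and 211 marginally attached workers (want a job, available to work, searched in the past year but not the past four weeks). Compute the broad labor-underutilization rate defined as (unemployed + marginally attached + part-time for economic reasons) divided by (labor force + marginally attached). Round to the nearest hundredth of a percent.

Broad underutilization rate ≈ 14.50%.

Labor force = 13,757 + 1,243 = 15,000.
Numerator = 1,243 + 211 + 751 = 2,205.
Denominator = 15,000 + 211 = 15,211.
Broad rate = 2,205 / 15,211 = 14.50%.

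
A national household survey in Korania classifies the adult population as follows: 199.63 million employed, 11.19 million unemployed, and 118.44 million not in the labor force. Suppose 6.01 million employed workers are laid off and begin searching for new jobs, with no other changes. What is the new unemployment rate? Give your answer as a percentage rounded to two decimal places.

New unemployment rate ≈ 8.16%.

Initially, labor force = 199.63 + 11.19 = 210.82 million, so u = 11.19/210.82 = 5.31%.
After the change, employed falls and unemployed rises by 6.01; labor force unchanged → E = 193.62, U = 17.20, labor force = 210.82 million.
New unemployment rate = 17.20 / 210.82 = 8.16%.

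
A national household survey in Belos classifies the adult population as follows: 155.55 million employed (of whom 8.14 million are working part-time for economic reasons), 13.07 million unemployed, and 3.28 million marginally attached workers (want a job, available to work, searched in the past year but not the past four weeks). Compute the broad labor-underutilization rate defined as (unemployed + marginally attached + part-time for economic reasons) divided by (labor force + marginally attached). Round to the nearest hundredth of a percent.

Labor force = 155.55 + 13.07 = 168.62 million.
Numerator = 13.07 + 3.28 + 8.14 = 24.49 million.
Denominator = 168.62 + 3.28 = 171.90 million.
Broad rate = 24.49 / 171.90 = 14.25%.

Broad underutilization rate ≈ 14.25%.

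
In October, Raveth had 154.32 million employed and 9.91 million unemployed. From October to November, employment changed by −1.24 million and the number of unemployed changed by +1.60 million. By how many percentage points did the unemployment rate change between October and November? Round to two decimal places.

October: labor force = 154.32 + 9.91 = 164.23; u = 9.91/164.23 = 6.03%.
November: labor force = 153.08 + 11.51 = 164.59; u = 11.51/164.59 = 6.99%.
Change = 6.99% − 6.03% = +0.96 pp.

The unemployment rate changed by +0.96 percentage points.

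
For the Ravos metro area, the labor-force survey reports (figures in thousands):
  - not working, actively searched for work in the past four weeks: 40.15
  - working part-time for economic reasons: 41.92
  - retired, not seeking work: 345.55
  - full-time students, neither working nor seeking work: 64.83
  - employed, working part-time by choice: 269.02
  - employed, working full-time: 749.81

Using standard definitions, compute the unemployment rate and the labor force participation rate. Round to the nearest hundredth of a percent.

Unemployment rate ≈ 3.65%; labor force participation rate ≈ 72.85%.

Employed = 41.92 + 269.02 + 749.81 = 1,060.75 thousand (anyone who worked, including part-time for economic reasons, counts as employed).
Unemployed = 40.15 thousand.
Labor force = 1,060.75 + 40.15 = 1,100.90 thousand.
Not in labor force = 345.55 + 64.83 = 410.38 thousand (those not working and not actively searching are outside the labor force).
Civilian working-age population = 1,100.90 + 410.38 = 1,511.28 thousand.
Unemployment rate = 40.15 / 1,100.90 = 3.65%.
Labor force participation rate = 1,100.90 / 1,511.28 = 72.85%.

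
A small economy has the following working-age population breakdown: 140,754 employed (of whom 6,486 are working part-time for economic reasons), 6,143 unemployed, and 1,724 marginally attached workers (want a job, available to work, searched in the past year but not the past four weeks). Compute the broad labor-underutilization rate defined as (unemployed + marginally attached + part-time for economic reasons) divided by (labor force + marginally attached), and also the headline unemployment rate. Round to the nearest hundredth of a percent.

Labor force = 140,754 + 6,143 = 146,897.
Numerator = 6,143 + 1,724 + 6,486 = 14,353.
Denominator = 146,897 + 1,724 = 148,621.
Broad rate = 14,353 / 148,621 = 9.66%.
Headline unemployment rate = 6,143 / 146,897 = 4.18%.

Broad underutilization rate ≈ 9.66%; headline unemployment rate ≈ 4.18%.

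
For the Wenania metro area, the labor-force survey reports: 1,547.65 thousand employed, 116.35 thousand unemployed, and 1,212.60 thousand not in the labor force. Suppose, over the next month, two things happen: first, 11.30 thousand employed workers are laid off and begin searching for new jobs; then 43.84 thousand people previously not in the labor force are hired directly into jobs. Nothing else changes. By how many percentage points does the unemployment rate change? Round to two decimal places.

The unemployment rate changes by +0.48 percentage points.

Initially, labor force = 1,547.65 + 116.35 = 1,664.00 thousand, so u = 116.35/1,664.00 = 6.99%.
After the first change, employed falls and unemployed rises by 11.30; labor force unchanged → E = 1,536.35, U = 127.65, labor force = 1,664.00 thousand.
After the second change, employed and labor force both rise by 43.84; unemployed unchanged → E = 1,580.19, U = 127.65, labor force = 1,707.84 thousand.
New unemployment rate = 127.65 / 1,707.84 = 7.47%.
Change = 7.47% − 6.99% = +0.48 percentage points.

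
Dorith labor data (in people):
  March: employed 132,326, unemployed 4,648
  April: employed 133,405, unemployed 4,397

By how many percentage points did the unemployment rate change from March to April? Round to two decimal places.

The unemployment rate changed by −0.20 percentage points.

March: labor force = 132,326 + 4,648 = 136,974; u = 4,648/136,974 = 3.39%.
April: labor force = 133,405 + 4,397 = 137,802; u = 4,397/137,802 = 3.19%.
Change = 3.19% − 3.39% = −0.20 pp.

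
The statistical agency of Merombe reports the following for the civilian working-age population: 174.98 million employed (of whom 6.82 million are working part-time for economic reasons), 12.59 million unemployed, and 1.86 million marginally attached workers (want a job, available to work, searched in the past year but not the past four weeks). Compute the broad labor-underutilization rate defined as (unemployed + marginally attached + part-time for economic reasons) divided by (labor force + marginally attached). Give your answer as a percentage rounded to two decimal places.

Labor force = 174.98 + 12.59 = 187.57 million.
Numerator = 12.59 + 1.86 + 6.82 = 21.27 million.
Denominator = 187.57 + 1.86 = 189.43 million.
Broad rate = 21.27 / 189.43 = 11.23%.

Broad underutilization rate ≈ 11.23%.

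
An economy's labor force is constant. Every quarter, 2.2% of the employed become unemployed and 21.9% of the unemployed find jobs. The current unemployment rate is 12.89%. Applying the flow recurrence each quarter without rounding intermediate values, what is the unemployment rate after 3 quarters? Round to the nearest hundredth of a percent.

Unemployment rate after three quarters ≈ 10.77%.

With a fixed labor force, u_{t+1} = u_t + s·(1−u_t) − f·u_t = u_t·(1−s−f) + s.
Here 1−s−f = 0.759 and s = 0.022.
u_1 = 0.128900 × 0.759 + 0.022 = 0.119835.
u_2 = 0.119835 × 0.759 + 0.022 = 0.112955.
u_3 = 0.112955 × 0.759 + 0.022 = 0.107733.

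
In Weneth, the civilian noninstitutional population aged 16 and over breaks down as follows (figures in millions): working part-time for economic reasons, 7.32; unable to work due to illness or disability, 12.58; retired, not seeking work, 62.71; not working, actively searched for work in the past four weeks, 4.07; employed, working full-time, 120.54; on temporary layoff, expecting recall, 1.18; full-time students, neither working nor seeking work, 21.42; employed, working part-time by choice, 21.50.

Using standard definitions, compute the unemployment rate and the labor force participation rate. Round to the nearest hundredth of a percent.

Unemployment rate ≈ 3.40%; labor force participation rate ≈ 61.52%.

Employed = 7.32 + 120.54 + 21.50 = 149.36 million (anyone who worked, including part-time for economic reasons, counts as employed).
Unemployed = 4.07 + 1.18 = 5.25 million (jobless and actively searching, or on temporary layoff).
Labor force = 149.36 + 5.25 = 154.61 million.
Not in labor force = 12.58 + 62.71 + 21.42 = 96.71 million (those not working and not actively searching are outside the labor force).
Civilian working-age population = 154.61 + 96.71 = 251.32 million.
Unemployment rate = 5.25 / 154.61 = 3.40%.
Labor force participation rate = 154.61 / 251.32 = 61.52%.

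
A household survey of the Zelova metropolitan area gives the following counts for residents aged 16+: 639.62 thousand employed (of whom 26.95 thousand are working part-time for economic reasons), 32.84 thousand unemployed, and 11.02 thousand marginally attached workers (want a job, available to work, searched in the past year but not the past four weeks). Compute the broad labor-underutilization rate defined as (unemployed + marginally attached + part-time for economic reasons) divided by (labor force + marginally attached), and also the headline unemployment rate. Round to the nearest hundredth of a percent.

Broad underutilization rate ≈ 10.36%; headline unemployment rate ≈ 4.88%.

Labor force = 639.62 + 32.84 = 672.46 thousand.
Numerator = 32.84 + 11.02 + 26.95 = 70.81 thousand.
Denominator = 672.46 + 11.02 = 683.48 thousand.
Broad rate = 70.81 / 683.48 = 10.36%.
Headline unemployment rate = 32.84 / 672.46 = 4.88%.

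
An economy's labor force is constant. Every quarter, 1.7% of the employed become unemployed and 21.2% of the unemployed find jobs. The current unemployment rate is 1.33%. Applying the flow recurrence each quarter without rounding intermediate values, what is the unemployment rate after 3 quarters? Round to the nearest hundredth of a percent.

With a fixed labor force, u_{t+1} = u_t + s·(1−u_t) − f·u_t = u_t·(1−s−f) + s.
Here 1−s−f = 0.771 and s = 0.017.
u_1 = 0.013300 × 0.771 + 0.017 = 0.027254.
u_2 = 0.027254 × 0.771 + 0.017 = 0.038013.
u_3 = 0.038013 × 0.771 + 0.017 = 0.046308.

Unemployment rate after three quarters ≈ 4.63%.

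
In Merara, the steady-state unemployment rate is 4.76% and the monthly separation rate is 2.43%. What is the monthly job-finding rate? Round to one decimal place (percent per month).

From u* = s/(s+f): f = s·(1−u)/u.
f = 2.43 × (1 − 0.0476) / 0.0476 = 2.3143 / 0.0476 ≈ 48.6% per month.

Job-finding rate ≈ 48.6% per month.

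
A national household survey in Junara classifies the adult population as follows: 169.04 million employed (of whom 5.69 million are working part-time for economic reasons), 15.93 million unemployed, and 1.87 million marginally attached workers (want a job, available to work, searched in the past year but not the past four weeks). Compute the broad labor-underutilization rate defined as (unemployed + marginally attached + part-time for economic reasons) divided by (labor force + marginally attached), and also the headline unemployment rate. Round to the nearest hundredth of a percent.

Labor force = 169.04 + 15.93 = 184.97 million.
Numerator = 15.93 + 1.87 + 5.69 = 23.49 million.
Denominator = 184.97 + 1.87 = 186.84 million.
Broad rate = 23.49 / 186.84 = 12.57%.
Headline unemployment rate = 15.93 / 184.97 = 8.61%.

Broad underutilization rate ≈ 12.57%; headline unemployment rate ≈ 8.61%.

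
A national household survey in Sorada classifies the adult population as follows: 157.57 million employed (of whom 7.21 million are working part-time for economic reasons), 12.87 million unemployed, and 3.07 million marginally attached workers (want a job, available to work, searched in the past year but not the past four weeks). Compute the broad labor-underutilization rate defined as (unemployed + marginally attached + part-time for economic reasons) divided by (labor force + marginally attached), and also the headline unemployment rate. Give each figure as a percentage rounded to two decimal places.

Labor force = 157.57 + 12.87 = 170.44 million.
Numerator = 12.87 + 3.07 + 7.21 = 23.15 million.
Denominator = 170.44 + 3.07 = 173.51 million.
Broad rate = 23.15 / 173.51 = 13.34%.
Headline unemployment rate = 12.87 / 170.44 = 7.55%.

Broad underutilization rate ≈ 13.34%; headline unemployment rate ≈ 7.55%.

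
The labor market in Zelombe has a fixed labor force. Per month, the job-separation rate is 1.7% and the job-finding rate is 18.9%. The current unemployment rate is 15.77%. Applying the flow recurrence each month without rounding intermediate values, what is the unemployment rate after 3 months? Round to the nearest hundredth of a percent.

Unemployment rate after three months ≈ 12.02%.

With a fixed labor force, u_{t+1} = u_t + s·(1−u_t) − f·u_t = u_t·(1−s−f) + s.
Here 1−s−f = 0.794 and s = 0.017.
u_1 = 0.157700 × 0.794 + 0.017 = 0.142214.
u_2 = 0.142214 × 0.794 + 0.017 = 0.129918.
u_3 = 0.129918 × 0.794 + 0.017 = 0.120155.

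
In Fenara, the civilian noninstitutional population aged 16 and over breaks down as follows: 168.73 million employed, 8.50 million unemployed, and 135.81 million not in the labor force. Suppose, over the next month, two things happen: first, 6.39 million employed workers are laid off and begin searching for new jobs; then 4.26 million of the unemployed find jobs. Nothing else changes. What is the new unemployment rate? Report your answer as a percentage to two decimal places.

New unemployment rate ≈ 6.00%.

Initially, labor force = 168.73 + 8.50 = 177.23 million, so u = 8.50/177.23 = 4.80%.
After the first change, employed falls and unemployed rises by 6.39; labor force unchanged → E = 162.34, U = 14.89, labor force = 177.23 million.
After the second change, unemployed falls and employed rises by 4.26; labor force unchanged → E = 166.60, U = 10.63, labor force = 177.23 million.
New unemployment rate = 10.63 / 177.23 = 6.00%.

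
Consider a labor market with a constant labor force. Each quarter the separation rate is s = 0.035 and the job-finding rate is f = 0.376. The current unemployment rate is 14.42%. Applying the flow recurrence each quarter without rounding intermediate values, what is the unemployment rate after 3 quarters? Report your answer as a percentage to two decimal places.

Unemployment rate after three quarters ≈ 9.72%.

With a fixed labor force, u_{t+1} = u_t + s·(1−u_t) − f·u_t = u_t·(1−s−f) + s.
Here 1−s−f = 0.589 and s = 0.035.
u_1 = 0.144200 × 0.589 + 0.035 = 0.119934.
u_2 = 0.119934 × 0.589 + 0.035 = 0.105641.
u_3 = 0.105641 × 0.589 + 0.035 = 0.097223.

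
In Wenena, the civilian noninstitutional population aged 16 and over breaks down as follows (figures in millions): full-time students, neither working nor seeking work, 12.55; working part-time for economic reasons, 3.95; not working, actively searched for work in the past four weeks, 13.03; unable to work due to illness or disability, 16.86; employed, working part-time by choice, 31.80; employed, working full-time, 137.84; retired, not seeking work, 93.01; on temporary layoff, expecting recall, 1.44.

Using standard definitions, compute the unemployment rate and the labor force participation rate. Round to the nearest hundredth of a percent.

Employed = 3.95 + 31.80 + 137.84 = 173.59 million (anyone who worked, including part-time for economic reasons, counts as employed).
Unemployed = 13.03 + 1.44 = 14.47 million (jobless and actively searching, or on temporary layoff).
Labor force = 173.59 + 14.47 = 188.06 million.
Not in labor force = 12.55 + 16.86 + 93.01 = 122.42 million (those not working and not actively searching are outside the labor force).
Civilian working-age population = 188.06 + 122.42 = 310.48 million.
Unemployment rate = 14.47 / 188.06 = 7.69%.
Labor force participation rate = 188.06 / 310.48 = 60.57%.

Unemployment rate ≈ 7.69%; labor force participation rate ≈ 60.57%.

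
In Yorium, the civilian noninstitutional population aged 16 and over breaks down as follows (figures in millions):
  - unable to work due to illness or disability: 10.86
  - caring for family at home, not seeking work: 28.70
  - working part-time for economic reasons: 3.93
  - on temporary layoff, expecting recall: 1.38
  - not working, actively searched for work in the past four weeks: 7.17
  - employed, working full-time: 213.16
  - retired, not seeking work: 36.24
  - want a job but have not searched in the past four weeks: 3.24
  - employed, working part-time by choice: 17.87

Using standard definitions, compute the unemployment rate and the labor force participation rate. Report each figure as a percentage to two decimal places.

Employed = 3.93 + 213.16 + 17.87 = 234.96 million (anyone who worked, including part-time for economic reasons, counts as employed).
Unemployed = 1.38 + 7.17 = 8.55 million (jobless and actively searching, or on temporary layoff).
Labor force = 234.96 + 8.55 = 243.51 million.
Not in labor force = 10.86 + 28.70 + 36.24 + 3.24 = 79.04 million (those not working and not actively searching are outside the labor force — including those who want a job but have given up searching).
Civilian working-age population = 243.51 + 79.04 = 322.55 million.
Unemployment rate = 8.55 / 243.51 = 3.51%.
Labor force participation rate = 243.51 / 322.55 = 75.50%.

Unemployment rate ≈ 3.51%; labor force participation rate ≈ 75.50%.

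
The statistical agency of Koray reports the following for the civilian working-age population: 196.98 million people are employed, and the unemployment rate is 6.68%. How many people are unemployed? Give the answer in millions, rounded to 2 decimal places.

About 14.10 million are unemployed.

Let U be the number unemployed. The labor force is E + U, and U/(E+U) = 0.0668.
So U = 0.0668 × 196.98 / (1 − 0.0668) = 13.1583 / 0.9332 ≈ 14.10 million.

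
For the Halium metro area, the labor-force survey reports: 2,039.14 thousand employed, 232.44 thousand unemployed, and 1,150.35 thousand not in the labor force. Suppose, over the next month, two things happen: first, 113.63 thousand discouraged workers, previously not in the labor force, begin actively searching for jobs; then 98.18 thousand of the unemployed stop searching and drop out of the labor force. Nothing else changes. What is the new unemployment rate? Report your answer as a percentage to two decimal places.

Initially, labor force = 2,039.14 + 232.44 = 2,271.58 thousand, so u = 232.44/2,271.58 = 10.23%.
After the first change, unemployed and labor force both rise by 113.63 → E = 2,039.14, U = 346.07, labor force = 2,385.21 thousand.
After the second change, unemployed and labor force both fall by 98.18 → E = 2,039.14, U = 247.89, labor force = 2,287.03 thousand.
New unemployment rate = 247.89 / 2,287.03 = 10.84%.

New unemployment rate ≈ 10.84%.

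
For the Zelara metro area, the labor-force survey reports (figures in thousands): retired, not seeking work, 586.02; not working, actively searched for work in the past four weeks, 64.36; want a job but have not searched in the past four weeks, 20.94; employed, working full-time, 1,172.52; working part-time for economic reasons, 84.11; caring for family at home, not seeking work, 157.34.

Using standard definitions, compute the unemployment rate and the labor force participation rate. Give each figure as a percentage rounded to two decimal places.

Employed = 1,172.52 + 84.11 = 1,256.63 thousand (anyone who worked, including part-time for economic reasons, counts as employed).
Unemployed = 64.36 thousand.
Labor force = 1,256.63 + 64.36 = 1,320.99 thousand.
Not in labor force = 586.02 + 20.94 + 157.34 = 764.30 thousand (those not working and not actively searching are outside the labor force — including those who want a job but have given up searching).
Civilian working-age population = 1,320.99 + 764.30 = 2,085.29 thousand.
Unemployment rate = 64.36 / 1,320.99 = 4.87%.
Labor force participation rate = 1,320.99 / 2,085.29 = 63.35%.

Unemployment rate ≈ 4.87%; labor force participation rate ≈ 63.35%.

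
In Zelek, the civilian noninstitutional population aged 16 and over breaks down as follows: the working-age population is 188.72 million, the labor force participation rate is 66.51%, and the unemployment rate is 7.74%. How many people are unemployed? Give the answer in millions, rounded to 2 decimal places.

About 9.72 million are unemployed.

Labor force = 0.6651 × 188.72 = 125.52 million.
Unemployed = 0.0774 × 125.52 ≈ 9.72 million.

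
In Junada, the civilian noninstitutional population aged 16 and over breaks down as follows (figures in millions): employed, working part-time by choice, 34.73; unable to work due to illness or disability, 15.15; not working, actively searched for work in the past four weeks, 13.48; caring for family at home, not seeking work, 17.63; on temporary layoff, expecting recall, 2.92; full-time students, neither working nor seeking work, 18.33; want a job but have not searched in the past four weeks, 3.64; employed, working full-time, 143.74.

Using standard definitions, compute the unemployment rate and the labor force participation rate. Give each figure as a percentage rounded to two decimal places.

Unemployment rate ≈ 8.42%; labor force participation rate ≈ 78.07%.

Employed = 34.73 + 143.74 = 178.47 million.
Unemployed = 13.48 + 2.92 = 16.40 million (jobless and actively searching, or on temporary layoff).
Labor force = 178.47 + 16.40 = 194.87 million.
Not in labor force = 15.15 + 17.63 + 18.33 + 3.64 = 54.75 million (those not working and not actively searching are outside the labor force — including those who want a job but have given up searching).
Civilian working-age population = 194.87 + 54.75 = 249.62 million.
Unemployment rate = 16.40 / 194.87 = 8.42%.
Labor force participation rate = 194.87 / 249.62 = 78.07%.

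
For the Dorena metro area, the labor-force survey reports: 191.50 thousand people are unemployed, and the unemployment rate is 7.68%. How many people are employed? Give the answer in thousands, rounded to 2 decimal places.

About 2,301.99 thousand are employed.

Labor force = U / u = 191.50 / 0.0768 ≈ 2,493.49 thousand.
Employed = labor force − unemployed = 2,493.49 − 191.50 = 2,301.99 thousand.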